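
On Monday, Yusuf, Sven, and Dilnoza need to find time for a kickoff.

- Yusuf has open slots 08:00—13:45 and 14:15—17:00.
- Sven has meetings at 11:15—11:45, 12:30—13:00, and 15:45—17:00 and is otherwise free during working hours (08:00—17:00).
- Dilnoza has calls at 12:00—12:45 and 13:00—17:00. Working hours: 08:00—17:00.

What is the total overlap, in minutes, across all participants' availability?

Sven free within 08:00–17:00: 08:00–11:15, 11:45–12:30, 13:00–15:45.
Dilnoza free within 08:00–17:00: 08:00–12:00, 12:45–13:00.
Yusuf ∩ Sven: 08:00–11:15, 11:45–12:30, 13:00–13:45, 14:15–15:45.
Yusuf ∩ Sven ∩ Dilnoza: 08:00–11:15, 11:45–12:00.
Total common minutes: 195 + 15 = 210.

210 minutes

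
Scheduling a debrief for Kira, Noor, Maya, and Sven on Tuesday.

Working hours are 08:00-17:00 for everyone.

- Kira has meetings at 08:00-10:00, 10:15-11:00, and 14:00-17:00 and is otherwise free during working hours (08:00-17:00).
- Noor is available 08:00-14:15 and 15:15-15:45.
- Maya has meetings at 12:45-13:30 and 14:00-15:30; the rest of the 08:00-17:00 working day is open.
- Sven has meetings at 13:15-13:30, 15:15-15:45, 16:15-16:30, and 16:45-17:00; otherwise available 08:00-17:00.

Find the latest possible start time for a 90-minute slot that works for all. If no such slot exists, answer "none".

Kira free within 08:00–17:00: 10:00–10:15, 11:00–14:00.
Maya free within 08:00–17:00: 08:00–12:45, 13:30–14:00, 15:30–17:00.
Sven free within 08:00–17:00: 08:00–13:15, 13:30–15:15, 15:45–16:15, 16:30–16:45.
Kira ∩ Noor: 10:00–10:15, 11:00–14:00.
Kira ∩ Noor ∩ Maya: 10:00–10:15, 11:00–12:45, 13:30–14:00.
Kira ∩ Noor ∩ Maya ∩ Sven: 10:00–10:15, 11:00–12:45, 13:30–14:00.
Windows ≥ 90 min: 11:00–12:45.
Latest start in the last window 11:00–12:45 is 12:45 − 90 min = 11:15.

11:15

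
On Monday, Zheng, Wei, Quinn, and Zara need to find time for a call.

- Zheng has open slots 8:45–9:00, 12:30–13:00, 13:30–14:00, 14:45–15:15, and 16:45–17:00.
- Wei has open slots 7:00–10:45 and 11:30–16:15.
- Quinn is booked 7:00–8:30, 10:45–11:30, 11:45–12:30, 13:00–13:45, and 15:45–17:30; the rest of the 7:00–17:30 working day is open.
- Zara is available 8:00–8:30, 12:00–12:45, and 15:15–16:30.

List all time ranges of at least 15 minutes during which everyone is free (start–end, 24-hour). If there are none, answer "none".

Quinn free within 07:00–17:30: 08:30–10:45, 11:30–11:45, 12:30–13:00, 13:45–15:45.
Zheng ∩ Wei: 08:45–09:00, 12:30–13:00, 13:30–14:00, 14:45–15:15.
Zheng ∩ Wei ∩ Quinn: 08:45–09:00, 12:30–13:00, 13:45–14:00, 14:45–15:15.
Zheng ∩ Wei ∩ Quinn ∩ Zara: 12:30–12:45.
Windows ≥ 15 min: 12:30–12:45.

12:30–12:45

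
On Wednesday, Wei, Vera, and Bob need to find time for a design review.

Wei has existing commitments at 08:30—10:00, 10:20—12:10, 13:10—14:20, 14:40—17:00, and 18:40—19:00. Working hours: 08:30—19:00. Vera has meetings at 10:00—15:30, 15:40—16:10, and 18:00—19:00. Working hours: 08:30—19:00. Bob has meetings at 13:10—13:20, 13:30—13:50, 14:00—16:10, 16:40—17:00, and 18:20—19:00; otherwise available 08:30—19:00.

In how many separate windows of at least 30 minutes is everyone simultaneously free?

1

Wei free within 08:30–19:00: 10:00–10:20, 12:10–13:10, 14:20–14:40, 17:00–18:40.
Vera free within 08:30–19:00: 08:30–10:00, 15:30–15:40, 16:10–18:00.
Bob free within 08:30–19:00: 08:30–13:10, 13:20–13:30, 13:50–14:00, 16:10–16:40, 17:00–18:20.
Wei ∩ Vera: 17:00–18:00.
Wei ∩ Vera ∩ Bob: 17:00–18:00.
Windows ≥ 30 min: 17:00–18:00.
That's 1 window.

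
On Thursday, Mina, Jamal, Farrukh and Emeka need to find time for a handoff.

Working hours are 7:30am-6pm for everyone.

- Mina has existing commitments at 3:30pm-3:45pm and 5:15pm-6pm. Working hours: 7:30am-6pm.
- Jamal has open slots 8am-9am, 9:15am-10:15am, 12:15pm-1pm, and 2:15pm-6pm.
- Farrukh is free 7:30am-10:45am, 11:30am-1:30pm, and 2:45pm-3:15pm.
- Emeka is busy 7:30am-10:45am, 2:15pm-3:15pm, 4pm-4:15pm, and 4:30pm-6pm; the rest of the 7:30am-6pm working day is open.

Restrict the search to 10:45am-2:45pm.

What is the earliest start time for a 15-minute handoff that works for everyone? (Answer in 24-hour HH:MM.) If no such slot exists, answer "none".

Mina free within 07:30–18:00: 07:30–15:30, 15:45–17:15.
Emeka free within 07:30–18:00: 10:45–14:15, 15:15–16:00, 16:15–16:30.
Mina ∩ Jamal: 08:00–09:00, 09:15–10:15, 12:15–13:00, 14:15–15:30, 15:45–17:15.
Mina ∩ Jamal ∩ Farrukh: 08:00–09:00, 09:15–10:15, 12:15–13:00, 14:45–15:15.
Mina ∩ Jamal ∩ Farrukh ∩ Emeka: 12:15–13:00.
Restricted to 10:45–14:45: 12:15–13:00.
Windows ≥ 15 min: 12:15–13:00.
Earliest such window starts at 12:15.

12:15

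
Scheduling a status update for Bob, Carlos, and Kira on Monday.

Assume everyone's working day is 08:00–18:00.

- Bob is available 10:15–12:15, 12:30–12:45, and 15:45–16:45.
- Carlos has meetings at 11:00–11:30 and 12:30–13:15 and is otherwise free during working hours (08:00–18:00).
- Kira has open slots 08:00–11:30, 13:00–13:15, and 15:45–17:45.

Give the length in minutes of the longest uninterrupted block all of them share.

Carlos free within 08:00–18:00: 08:00–11:00, 11:30–12:30, 13:15–18:00.
Bob ∩ Carlos: 10:15–11:00, 11:30–12:15, 15:45–16:45.
Bob ∩ Carlos ∩ Kira: 10:15–11:00, 15:45–16:45.
Common window lengths: 45, 60 min; longest is 60.

60 minutes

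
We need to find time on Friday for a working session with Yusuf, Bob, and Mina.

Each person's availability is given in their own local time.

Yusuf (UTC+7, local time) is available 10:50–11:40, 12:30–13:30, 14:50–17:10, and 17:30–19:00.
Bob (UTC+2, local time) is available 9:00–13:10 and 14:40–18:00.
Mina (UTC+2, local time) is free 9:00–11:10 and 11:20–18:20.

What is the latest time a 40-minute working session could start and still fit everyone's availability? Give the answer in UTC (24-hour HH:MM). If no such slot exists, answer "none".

Yusuf → UTC: 03:50–04:40, 05:30–06:30, 07:50–10:10, 10:30–12:00.
Bob → UTC: 07:00–11:10, 12:40–16:00.
Mina → UTC: 07:00–09:10, 09:20–16:20.
Yusuf ∩ Bob: 07:50–10:10, 10:30–11:10.
Yusuf ∩ Bob ∩ Mina: 07:50–09:10, 09:20–10:10, 10:30–11:10.
Windows ≥ 40 min: 07:50–09:10, 09:20–10:10, 10:30–11:10.
Latest start in the last window 10:30–11:10 is 11:10 − 40 min = 10:30.

10:30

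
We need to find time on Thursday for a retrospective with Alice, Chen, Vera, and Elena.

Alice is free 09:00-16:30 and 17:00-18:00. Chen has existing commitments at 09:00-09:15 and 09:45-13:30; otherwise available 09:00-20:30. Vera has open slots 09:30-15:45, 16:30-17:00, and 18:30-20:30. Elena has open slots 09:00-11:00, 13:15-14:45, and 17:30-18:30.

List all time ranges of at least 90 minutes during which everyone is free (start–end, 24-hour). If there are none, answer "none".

Chen free within 09:00–20:30: 09:15–09:45, 13:30–20:30.
Alice ∩ Chen: 09:15–09:45, 13:30–16:30, 17:00–18:00.
Alice ∩ Chen ∩ Vera: 09:30–09:45, 13:30–15:45.
Alice ∩ Chen ∩ Vera ∩ Elena: 09:30–09:45, 13:30–14:45.
Windows ≥ 90 min: (none).

none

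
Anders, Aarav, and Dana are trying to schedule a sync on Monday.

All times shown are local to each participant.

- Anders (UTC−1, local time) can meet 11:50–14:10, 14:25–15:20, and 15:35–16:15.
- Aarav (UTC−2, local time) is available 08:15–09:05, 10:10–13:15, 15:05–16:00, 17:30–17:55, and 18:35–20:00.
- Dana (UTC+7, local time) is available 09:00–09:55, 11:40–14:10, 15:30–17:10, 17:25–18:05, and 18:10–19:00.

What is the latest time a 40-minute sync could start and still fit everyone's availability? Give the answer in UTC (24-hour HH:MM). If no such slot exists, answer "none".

Anders → UTC: 12:50–15:10, 15:25–16:20, 16:35–17:15.
Aarav → UTC: 10:15–11:05, 12:10–15:15, 17:05–18:00, 19:30–19:55, 20:35–22:00.
Dana → UTC: 02:00–02:55, 04:40–07:10, 08:30–10:10, 10:25–11:05, 11:10–12:00.
Anders ∩ Aarav: 12:50–15:10, 17:05–17:15.
Anders ∩ Aarav ∩ Dana: (none).
Windows ≥ 40 min: (none).

none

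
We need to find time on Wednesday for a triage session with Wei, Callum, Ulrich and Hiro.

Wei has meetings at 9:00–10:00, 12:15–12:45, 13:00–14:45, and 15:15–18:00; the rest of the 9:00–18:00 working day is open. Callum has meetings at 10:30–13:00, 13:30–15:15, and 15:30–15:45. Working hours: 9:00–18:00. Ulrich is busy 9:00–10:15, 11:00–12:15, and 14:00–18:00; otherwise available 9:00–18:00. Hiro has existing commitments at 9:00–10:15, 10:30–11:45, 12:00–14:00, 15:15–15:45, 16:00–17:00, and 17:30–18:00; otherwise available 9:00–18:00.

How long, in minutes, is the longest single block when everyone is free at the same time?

Wei free within 09:00–18:00: 10:00–12:15, 12:45–13:00, 14:45–15:15.
Callum free within 09:00–18:00: 09:00–10:30, 13:00–13:30, 15:15–15:30, 15:45–18:00.
Ulrich free within 09:00–18:00: 10:15–11:00, 12:15–14:00.
Hiro free within 09:00–18:00: 10:15–10:30, 11:45–12:00, 14:00–15:15, 15:45–16:00, 17:00–17:30.
Wei ∩ Callum: 10:00–10:30.
Wei ∩ Callum ∩ Ulrich: 10:15–10:30.
Wei ∩ Callum ∩ Ulrich ∩ Hiro: 10:15–10:30.
Single common window of 15 minutes.

15 minutes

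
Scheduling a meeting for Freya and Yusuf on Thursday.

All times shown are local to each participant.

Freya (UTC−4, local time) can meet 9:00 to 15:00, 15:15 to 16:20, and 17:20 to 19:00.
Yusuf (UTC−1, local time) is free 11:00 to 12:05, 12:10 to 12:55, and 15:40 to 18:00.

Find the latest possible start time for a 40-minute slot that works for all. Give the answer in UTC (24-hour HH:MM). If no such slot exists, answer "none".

Freya → UTC: 13:00–19:00, 19:15–20:20, 21:20–23:00.
Yusuf → UTC: 12:00–13:05, 13:10–13:55, 16:40–19:00.
Freya ∩ Yusuf: 13:00–13:05, 13:10–13:55, 16:40–19:00.
Windows ≥ 40 min: 13:10–13:55, 16:40–19:00.
Latest start in the last window 16:40–19:00 is 19:00 − 40 min = 18:20.

18:20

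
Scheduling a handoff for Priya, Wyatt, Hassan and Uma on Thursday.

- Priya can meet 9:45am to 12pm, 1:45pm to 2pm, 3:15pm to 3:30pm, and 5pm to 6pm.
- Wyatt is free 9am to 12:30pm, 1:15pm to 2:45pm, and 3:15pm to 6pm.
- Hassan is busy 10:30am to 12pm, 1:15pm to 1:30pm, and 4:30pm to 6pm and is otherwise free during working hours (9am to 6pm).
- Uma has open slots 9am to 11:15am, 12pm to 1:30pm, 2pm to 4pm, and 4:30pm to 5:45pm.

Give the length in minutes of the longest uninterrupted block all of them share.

Hassan free within 09:00–18:00: 09:00–10:30, 12:00–13:15, 13:30–16:30.
Priya ∩ Wyatt: 09:45–12:00, 13:45–14:00, 15:15–15:30, 17:00–18:00.
Priya ∩ Wyatt ∩ Hassan: 09:45–10:30, 13:45–14:00, 15:15–15:30.
Priya ∩ Wyatt ∩ Hassan ∩ Uma: 09:45–10:30, 15:15–15:30.
Common window lengths: 45, 15 min; longest is 45.

45 minutes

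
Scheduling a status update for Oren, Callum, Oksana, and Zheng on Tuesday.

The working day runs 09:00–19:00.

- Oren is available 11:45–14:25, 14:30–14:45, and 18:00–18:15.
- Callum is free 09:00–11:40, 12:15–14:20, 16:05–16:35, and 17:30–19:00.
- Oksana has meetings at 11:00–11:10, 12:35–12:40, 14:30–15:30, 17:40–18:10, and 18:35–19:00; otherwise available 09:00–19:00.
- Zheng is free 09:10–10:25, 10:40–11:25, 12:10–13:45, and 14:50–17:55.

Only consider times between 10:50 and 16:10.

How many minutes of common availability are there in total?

85 minutes

Oksana free within 09:00–19:00: 09:00–11:00, 11:10–12:35, 12:40–14:30, 15:30–17:40, 18:10–18:35.
Oren ∩ Callum: 12:15–14:20, 18:00–18:15.
Oren ∩ Callum ∩ Oksana: 12:15–12:35, 12:40–14:20, 18:10–18:15.
Oren ∩ Callum ∩ Oksana ∩ Zheng: 12:15–12:35, 12:40–13:45.
Restricted to 10:50–16:10: 12:15–12:35, 12:40–13:45.
Total common minutes: 20 + 65 = 85.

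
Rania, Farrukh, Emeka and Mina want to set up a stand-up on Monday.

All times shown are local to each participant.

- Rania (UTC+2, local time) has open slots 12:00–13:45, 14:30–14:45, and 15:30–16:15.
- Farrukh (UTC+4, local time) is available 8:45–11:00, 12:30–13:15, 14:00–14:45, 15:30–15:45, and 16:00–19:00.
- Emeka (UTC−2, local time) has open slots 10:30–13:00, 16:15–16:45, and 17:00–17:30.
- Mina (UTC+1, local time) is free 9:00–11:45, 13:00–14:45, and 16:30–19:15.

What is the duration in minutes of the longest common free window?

Rania → UTC: 10:00–11:45, 12:30–12:45, 13:30–14:15.
Farrukh → UTC: 04:45–07:00, 08:30–09:15, 10:00–10:45, 11:30–11:45, 12:00–15:00.
Emeka → UTC: 12:30–15:00, 18:15–18:45, 19:00–19:30.
Mina → UTC: 08:00–10:45, 12:00–13:45, 15:30–18:15.
Rania ∩ Farrukh: 10:00–10:45, 11:30–11:45, 12:30–12:45, 13:30–14:15.
Rania ∩ Farrukh ∩ Emeka: 12:30–12:45, 13:30–14:15.
Rania ∩ Farrukh ∩ Emeka ∩ Mina: 12:30–12:45, 13:30–13:45.
Common window lengths: 15, 15 min; longest is 15.

15 minutes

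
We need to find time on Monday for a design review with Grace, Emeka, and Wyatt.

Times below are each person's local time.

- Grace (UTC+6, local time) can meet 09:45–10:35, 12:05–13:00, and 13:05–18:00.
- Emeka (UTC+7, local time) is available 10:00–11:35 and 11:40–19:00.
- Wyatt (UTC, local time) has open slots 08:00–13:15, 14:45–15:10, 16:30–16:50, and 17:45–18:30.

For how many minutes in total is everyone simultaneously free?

240 minutes

Grace → UTC: 03:45–04:35, 06:05–07:00, 07:05–12:00.
Emeka → UTC: 03:00–04:35, 04:40–12:00.
Wyatt → UTC: 08:00–13:15, 14:45–15:10, 16:30–16:50, 17:45–18:30.
Grace ∩ Emeka: 03:45–04:35, 06:05–07:00, 07:05–12:00.
Grace ∩ Emeka ∩ Wyatt: 08:00–12:00.
Total common minutes: 240.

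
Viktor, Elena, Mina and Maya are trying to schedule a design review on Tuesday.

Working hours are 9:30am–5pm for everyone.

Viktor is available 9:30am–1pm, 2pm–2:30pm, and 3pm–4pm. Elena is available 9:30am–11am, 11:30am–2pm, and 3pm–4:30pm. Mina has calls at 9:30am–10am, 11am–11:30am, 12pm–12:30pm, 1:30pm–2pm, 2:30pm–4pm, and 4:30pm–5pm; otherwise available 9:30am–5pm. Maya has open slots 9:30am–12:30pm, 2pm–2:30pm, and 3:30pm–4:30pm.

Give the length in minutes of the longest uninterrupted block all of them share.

Mina free within 09:30–17:00: 10:00–11:00, 11:30–12:00, 12:30–13:30, 14:00–14:30, 16:00–16:30.
Viktor ∩ Elena: 09:30–11:00, 11:30–13:00, 15:00–16:00.
Viktor ∩ Elena ∩ Mina: 10:00–11:00, 11:30–12:00, 12:30–13:00.
Viktor ∩ Elena ∩ Mina ∩ Maya: 10:00–11:00, 11:30–12:00.
Common window lengths: 60, 30 min; longest is 60.

60 minutes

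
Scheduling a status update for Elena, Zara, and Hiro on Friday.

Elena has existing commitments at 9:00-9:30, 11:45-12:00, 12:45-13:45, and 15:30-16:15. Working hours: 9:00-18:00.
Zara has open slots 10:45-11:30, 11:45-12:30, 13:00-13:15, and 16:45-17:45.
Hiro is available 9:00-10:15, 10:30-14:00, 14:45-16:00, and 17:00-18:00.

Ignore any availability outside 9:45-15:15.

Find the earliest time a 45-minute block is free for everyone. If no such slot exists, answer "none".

Elena free within 09:00–18:00: 09:30–11:45, 12:00–12:45, 13:45–15:30, 16:15–18:00.
Elena ∩ Zara: 10:45–11:30, 12:00–12:30, 16:45–17:45.
Elena ∩ Zara ∩ Hiro: 10:45–11:30, 12:00–12:30, 17:00–17:45.
Restricted to 09:45–15:15: 10:45–11:30, 12:00–12:30.
Windows ≥ 45 min: 10:45–11:30.
Earliest such window starts at 10:45.

10:45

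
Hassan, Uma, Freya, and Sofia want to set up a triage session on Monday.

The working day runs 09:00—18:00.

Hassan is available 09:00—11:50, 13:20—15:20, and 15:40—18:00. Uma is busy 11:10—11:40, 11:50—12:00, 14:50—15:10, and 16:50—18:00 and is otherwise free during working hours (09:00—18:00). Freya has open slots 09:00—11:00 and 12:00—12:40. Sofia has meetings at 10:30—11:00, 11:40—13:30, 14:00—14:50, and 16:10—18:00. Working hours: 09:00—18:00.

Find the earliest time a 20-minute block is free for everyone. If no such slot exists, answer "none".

Uma free within 09:00–18:00: 09:00–11:10, 11:40–11:50, 12:00–14:50, 15:10–16:50.
Sofia free within 09:00–18:00: 09:00–10:30, 11:00–11:40, 13:30–14:00, 14:50–16:10.
Hassan ∩ Uma: 09:00–11:10, 11:40–11:50, 13:20–14:50, 15:10–15:20, 15:40–16:50.
Hassan ∩ Uma ∩ Freya: 09:00–11:00.
Hassan ∩ Uma ∩ Freya ∩ Sofia: 09:00–10:30.
Windows ≥ 20 min: 09:00–10:30.
Earliest such window starts at 09:00.

09:00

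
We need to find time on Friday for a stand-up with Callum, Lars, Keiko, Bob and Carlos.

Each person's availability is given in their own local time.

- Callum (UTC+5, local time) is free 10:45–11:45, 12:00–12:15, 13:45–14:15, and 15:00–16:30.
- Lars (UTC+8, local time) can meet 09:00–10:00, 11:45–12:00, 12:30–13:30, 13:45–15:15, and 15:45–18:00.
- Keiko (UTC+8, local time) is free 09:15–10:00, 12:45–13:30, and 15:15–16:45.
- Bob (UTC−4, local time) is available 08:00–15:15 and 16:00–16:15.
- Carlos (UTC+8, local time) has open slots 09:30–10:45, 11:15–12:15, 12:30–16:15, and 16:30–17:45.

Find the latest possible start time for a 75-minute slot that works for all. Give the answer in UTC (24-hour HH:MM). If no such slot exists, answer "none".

none

Callum → UTC: 05:45–06:45, 07:00–07:15, 08:45–09:15, 10:00–11:30.
Lars → UTC: 01:00–02:00, 03:45–04:00, 04:30–05:30, 05:45–07:15, 07:45–10:00.
Keiko → UTC: 01:15–02:00, 04:45–05:30, 07:15–08:45.
Bob → UTC: 12:00–19:15, 20:00–20:15.
Carlos → UTC: 01:30–02:45, 03:15–04:15, 04:30–08:15, 08:30–09:45.
Callum ∩ Lars: 05:45–06:45, 07:00–07:15, 08:45–09:15.
Callum ∩ Lars ∩ Keiko: (none).
Callum ∩ Lars ∩ Keiko ∩ Bob: (none).
Callum ∩ Lars ∩ Keiko ∩ Bob ∩ Carlos: (none).
Windows ≥ 75 min: (none).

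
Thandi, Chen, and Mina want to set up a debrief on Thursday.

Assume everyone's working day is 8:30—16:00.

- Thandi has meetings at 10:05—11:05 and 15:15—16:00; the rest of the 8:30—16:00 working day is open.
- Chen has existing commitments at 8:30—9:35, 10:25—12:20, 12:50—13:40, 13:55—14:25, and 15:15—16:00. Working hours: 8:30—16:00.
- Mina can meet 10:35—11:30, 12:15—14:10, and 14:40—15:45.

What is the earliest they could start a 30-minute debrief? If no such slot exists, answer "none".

Thandi free within 08:30–16:00: 08:30–10:05, 11:05–15:15.
Chen free within 08:30–16:00: 09:35–10:25, 12:20–12:50, 13:40–13:55, 14:25–15:15.
Thandi ∩ Chen: 09:35–10:05, 12:20–12:50, 13:40–13:55, 14:25–15:15.
Thandi ∩ Chen ∩ Mina: 12:20–12:50, 13:40–13:55, 14:40–15:15.
Windows ≥ 30 min: 12:20–12:50, 14:40–15:15.
Earliest such window starts at 12:20.

12:20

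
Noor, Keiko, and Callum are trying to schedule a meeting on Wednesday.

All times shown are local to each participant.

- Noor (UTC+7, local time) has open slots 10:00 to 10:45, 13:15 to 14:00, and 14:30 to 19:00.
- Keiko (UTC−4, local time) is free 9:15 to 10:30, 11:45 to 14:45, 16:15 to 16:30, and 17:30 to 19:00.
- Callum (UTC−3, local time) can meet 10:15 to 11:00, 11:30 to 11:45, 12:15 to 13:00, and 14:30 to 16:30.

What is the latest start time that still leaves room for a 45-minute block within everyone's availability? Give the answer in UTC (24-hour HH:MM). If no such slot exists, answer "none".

Noor → UTC: 03:00–03:45, 06:15–07:00, 07:30–12:00.
Keiko → UTC: 13:15–14:30, 15:45–18:45, 20:15–20:30, 21:30–23:00.
Callum → UTC: 13:15–14:00, 14:30–14:45, 15:15–16:00, 17:30–19:30.
Noor ∩ Keiko: (none).
Noor ∩ Keiko ∩ Callum: (none).
Windows ≥ 45 min: (none).

none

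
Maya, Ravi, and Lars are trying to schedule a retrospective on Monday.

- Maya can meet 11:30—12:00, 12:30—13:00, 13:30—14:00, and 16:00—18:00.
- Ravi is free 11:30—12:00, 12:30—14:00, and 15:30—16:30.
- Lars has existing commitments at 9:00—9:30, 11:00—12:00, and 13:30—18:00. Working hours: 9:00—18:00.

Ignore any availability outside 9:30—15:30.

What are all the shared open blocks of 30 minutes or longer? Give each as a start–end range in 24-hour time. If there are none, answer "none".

12:30–13:00

Lars free within 09:00–18:00: 09:30–11:00, 12:00–13:30.
Maya ∩ Ravi: 11:30–12:00, 12:30–13:00, 13:30–14:00, 16:00–16:30.
Maya ∩ Ravi ∩ Lars: 12:30–13:00.
Restricted to 09:30–15:30: 12:30–13:00.
Windows ≥ 30 min: 12:30–13:00.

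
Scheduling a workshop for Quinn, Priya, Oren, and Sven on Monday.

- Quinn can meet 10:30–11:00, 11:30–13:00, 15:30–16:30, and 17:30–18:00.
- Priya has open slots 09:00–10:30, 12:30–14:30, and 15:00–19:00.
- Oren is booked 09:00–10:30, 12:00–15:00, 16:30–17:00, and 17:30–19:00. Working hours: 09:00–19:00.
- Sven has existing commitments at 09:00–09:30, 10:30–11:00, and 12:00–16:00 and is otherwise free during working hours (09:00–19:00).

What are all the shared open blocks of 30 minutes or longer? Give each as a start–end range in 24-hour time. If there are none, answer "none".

Oren free within 09:00–19:00: 10:30–12:00, 15:00–16:30, 17:00–17:30.
Sven free within 09:00–19:00: 09:30–10:30, 11:00–12:00, 16:00–19:00.
Quinn ∩ Priya: 12:30–13:00, 15:30–16:30, 17:30–18:00.
Quinn ∩ Priya ∩ Oren: 15:30–16:30.
Quinn ∩ Priya ∩ Oren ∩ Sven: 16:00–16:30.
Windows ≥ 30 min: 16:00–16:30.

16:00–16:30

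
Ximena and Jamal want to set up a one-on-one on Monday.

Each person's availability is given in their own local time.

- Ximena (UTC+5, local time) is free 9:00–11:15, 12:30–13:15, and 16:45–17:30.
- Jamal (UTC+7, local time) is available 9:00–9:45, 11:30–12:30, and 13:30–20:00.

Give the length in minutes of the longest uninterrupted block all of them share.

60 minutes

Ximena → UTC: 04:00–06:15, 07:30–08:15, 11:45–12:30.
Jamal → UTC: 02:00–02:45, 04:30–05:30, 06:30–13:00.
Ximena ∩ Jamal: 04:30–05:30, 07:30–08:15, 11:45–12:30.
Common window lengths: 60, 45, 45 min; longest is 60.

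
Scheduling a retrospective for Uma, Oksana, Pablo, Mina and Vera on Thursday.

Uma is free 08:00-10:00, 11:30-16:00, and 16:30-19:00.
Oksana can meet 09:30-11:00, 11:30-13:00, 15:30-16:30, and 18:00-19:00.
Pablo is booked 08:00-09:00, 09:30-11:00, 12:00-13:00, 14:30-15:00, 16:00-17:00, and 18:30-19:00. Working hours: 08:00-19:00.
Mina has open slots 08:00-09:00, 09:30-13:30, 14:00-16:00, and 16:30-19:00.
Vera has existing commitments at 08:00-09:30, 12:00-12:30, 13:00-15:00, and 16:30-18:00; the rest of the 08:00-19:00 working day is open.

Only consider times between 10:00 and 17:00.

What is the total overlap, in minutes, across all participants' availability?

Pablo free within 08:00–19:00: 09:00–09:30, 11:00–12:00, 13:00–14:30, 15:00–16:00, 17:00–18:30.
Vera free within 08:00–19:00: 09:30–12:00, 12:30–13:00, 15:00–16:30, 18:00–19:00.
Uma ∩ Oksana: 09:30–10:00, 11:30–13:00, 15:30–16:00, 18:00–19:00.
Uma ∩ Oksana ∩ Pablo: 11:30–12:00, 15:30–16:00, 18:00–18:30.
Uma ∩ Oksana ∩ Pablo ∩ Mina: 11:30–12:00, 15:30–16:00, 18:00–18:30.
Uma ∩ Oksana ∩ Pablo ∩ Mina ∩ Vera: 11:30–12:00, 15:30–16:00, 18:00–18:30.
Restricted to 10:00–17:00: 11:30–12:00, 15:30–16:00.
Total common minutes: 30 + 30 = 60.

60 minutes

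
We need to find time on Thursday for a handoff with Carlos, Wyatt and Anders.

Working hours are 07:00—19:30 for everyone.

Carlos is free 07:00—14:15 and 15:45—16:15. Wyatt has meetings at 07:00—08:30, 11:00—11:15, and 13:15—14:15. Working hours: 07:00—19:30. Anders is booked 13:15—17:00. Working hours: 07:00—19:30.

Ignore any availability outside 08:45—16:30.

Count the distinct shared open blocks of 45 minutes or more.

2

Wyatt free within 07:00–19:30: 08:30–11:00, 11:15–13:15, 14:15–19:30.
Anders free within 07:00–19:30: 07:00–13:15, 17:00–19:30.
Carlos ∩ Wyatt: 08:30–11:00, 11:15–13:15, 15:45–16:15.
Carlos ∩ Wyatt ∩ Anders: 08:30–11:00, 11:15–13:15.
Restricted to 08:45–16:30: 08:45–11:00, 11:15–13:15.
Windows ≥ 45 min: 08:45–11:00, 11:15–13:15.
That's 2 windows.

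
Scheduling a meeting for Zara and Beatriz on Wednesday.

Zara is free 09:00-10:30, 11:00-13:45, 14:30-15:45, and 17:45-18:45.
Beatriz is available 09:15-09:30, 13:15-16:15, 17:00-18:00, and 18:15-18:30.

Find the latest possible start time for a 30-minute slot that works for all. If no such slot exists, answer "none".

15:15

Zara ∩ Beatriz: 09:15–09:30, 13:15–13:45, 14:30–15:45, 17:45–18:00, 18:15–18:30.
Windows ≥ 30 min: 13:15–13:45, 14:30–15:45.
Latest start in the last window 14:30–15:45 is 15:45 − 30 min = 15:15.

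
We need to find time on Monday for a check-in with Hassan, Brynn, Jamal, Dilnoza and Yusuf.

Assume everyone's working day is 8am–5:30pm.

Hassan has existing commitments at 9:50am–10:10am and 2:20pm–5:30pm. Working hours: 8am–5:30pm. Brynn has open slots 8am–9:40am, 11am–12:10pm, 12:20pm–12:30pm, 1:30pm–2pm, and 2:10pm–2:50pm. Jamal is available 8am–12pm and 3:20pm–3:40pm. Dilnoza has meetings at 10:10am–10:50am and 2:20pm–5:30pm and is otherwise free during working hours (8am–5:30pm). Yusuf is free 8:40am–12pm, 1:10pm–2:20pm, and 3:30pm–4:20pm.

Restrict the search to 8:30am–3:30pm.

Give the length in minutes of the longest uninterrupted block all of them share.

Hassan free within 08:00–17:30: 08:00–09:50, 10:10–14:20.
Dilnoza free within 08:00–17:30: 08:00–10:10, 10:50–14:20.
Hassan ∩ Brynn: 08:00–09:40, 11:00–12:10, 12:20–12:30, 13:30–14:00, 14:10–14:20.
Hassan ∩ Brynn ∩ Jamal: 08:00–09:40, 11:00–12:00.
Hassan ∩ Brynn ∩ Jamal ∩ Dilnoza: 08:00–09:40, 11:00–12:00.
Hassan ∩ Brynn ∩ Jamal ∩ Dilnoza ∩ Yusuf: 08:40–09:40, 11:00–12:00.
Restricted to 08:30–15:30: 08:40–09:40, 11:00–12:00.
Common window lengths: 60, 60 min; longest is 60.

60 minutes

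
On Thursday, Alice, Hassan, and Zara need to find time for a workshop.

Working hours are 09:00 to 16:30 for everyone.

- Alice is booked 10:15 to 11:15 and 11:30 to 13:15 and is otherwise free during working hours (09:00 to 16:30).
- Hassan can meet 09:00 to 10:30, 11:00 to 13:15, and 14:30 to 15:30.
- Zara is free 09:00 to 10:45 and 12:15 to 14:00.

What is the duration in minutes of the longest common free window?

75 minutes

Alice free within 09:00–16:30: 09:00–10:15, 11:15–11:30, 13:15–16:30.
Alice ∩ Hassan: 09:00–10:15, 11:15–11:30, 14:30–15:30.
Alice ∩ Hassan ∩ Zara: 09:00–10:15.
Single common window of 75 minutes.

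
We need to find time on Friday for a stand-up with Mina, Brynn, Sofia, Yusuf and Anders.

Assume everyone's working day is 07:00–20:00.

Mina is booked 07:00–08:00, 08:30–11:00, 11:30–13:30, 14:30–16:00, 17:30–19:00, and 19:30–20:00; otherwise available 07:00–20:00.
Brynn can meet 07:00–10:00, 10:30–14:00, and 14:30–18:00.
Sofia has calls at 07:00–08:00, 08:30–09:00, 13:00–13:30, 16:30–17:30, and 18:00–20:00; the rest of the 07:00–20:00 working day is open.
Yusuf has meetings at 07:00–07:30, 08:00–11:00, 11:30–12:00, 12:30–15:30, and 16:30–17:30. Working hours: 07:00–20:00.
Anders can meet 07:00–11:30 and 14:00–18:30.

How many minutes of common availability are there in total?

60 minutes

Mina free within 07:00–20:00: 08:00–08:30, 11:00–11:30, 13:30–14:30, 16:00–17:30, 19:00–19:30.
Sofia free within 07:00–20:00: 08:00–08:30, 09:00–13:00, 13:30–16:30, 17:30–18:00.
Yusuf free within 07:00–20:00: 07:30–08:00, 11:00–11:30, 12:00–12:30, 15:30–16:30, 17:30–20:00.
Mina ∩ Brynn: 08:00–08:30, 11:00–11:30, 13:30–14:00, 16:00–17:30.
Mina ∩ Brynn ∩ Sofia: 08:00–08:30, 11:00–11:30, 13:30–14:00, 16:00–16:30.
Mina ∩ Brynn ∩ Sofia ∩ Yusuf: 11:00–11:30, 16:00–16:30.
Mina ∩ Brynn ∩ Sofia ∩ Yusuf ∩ Anders: 11:00–11:30, 16:00–16:30.
Total common minutes: 30 + 30 = 60.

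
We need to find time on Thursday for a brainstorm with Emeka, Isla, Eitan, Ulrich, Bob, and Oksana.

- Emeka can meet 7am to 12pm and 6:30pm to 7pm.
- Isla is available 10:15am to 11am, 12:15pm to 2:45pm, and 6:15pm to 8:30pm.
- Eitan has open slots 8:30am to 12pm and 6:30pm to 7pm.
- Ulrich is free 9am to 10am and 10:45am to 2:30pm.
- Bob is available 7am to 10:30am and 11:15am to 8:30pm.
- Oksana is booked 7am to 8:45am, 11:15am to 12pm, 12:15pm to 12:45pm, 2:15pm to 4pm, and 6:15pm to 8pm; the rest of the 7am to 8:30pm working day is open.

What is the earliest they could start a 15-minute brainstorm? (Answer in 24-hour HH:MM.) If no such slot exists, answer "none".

Oksana free within 07:00–20:30: 08:45–11:15, 12:00–12:15, 12:45–14:15, 16:00–18:15, 20:00–20:30.
Emeka ∩ Isla: 10:15–11:00, 18:30–19:00.
Emeka ∩ Isla ∩ Eitan: 10:15–11:00, 18:30–19:00.
Emeka ∩ Isla ∩ Eitan ∩ Ulrich: 10:45–11:00.
Emeka ∩ Isla ∩ Eitan ∩ Ulrich ∩ Bob: (none).
Emeka ∩ Isla ∩ Eitan ∩ Ulrich ∩ Bob ∩ Oksana: (none).
Windows ≥ 15 min: (none).

none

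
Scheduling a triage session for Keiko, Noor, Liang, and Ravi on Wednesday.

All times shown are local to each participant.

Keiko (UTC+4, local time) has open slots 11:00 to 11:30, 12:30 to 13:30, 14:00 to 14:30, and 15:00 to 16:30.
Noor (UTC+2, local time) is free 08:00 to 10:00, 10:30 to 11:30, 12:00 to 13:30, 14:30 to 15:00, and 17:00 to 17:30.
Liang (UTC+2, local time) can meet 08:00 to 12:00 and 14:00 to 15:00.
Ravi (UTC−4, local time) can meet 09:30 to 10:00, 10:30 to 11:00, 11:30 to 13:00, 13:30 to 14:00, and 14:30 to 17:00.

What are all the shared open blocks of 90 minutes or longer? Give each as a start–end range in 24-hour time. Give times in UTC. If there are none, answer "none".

none

Keiko → UTC: 07:00–07:30, 08:30–09:30, 10:00–10:30, 11:00–12:30.
Noor → UTC: 06:00–08:00, 08:30–09:30, 10:00–11:30, 12:30–13:00, 15:00–15:30.
Liang → UTC: 06:00–10:00, 12:00–13:00.
Ravi → UTC: 13:30–14:00, 14:30–15:00, 15:30–17:00, 17:30–18:00, 18:30–21:00.
Keiko ∩ Noor: 07:00–07:30, 08:30–09:30, 10:00–10:30, 11:00–11:30.
Keiko ∩ Noor ∩ Liang: 07:00–07:30, 08:30–09:30.
Keiko ∩ Noor ∩ Liang ∩ Ravi: (none).
Windows ≥ 90 min: (none).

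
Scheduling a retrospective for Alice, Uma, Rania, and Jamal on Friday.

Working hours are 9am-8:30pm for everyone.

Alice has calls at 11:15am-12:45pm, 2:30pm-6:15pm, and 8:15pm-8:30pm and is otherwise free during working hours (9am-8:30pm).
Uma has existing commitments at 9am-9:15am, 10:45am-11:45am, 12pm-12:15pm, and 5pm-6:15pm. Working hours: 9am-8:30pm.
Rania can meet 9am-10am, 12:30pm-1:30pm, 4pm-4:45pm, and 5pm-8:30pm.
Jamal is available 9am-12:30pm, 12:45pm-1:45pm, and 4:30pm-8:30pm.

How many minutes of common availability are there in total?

Alice free within 09:00–20:30: 09:00–11:15, 12:45–14:30, 18:15–20:15.
Uma free within 09:00–20:30: 09:15–10:45, 11:45–12:00, 12:15–17:00, 18:15–20:30.
Alice ∩ Uma: 09:15–10:45, 12:45–14:30, 18:15–20:15.
Alice ∩ Uma ∩ Rania: 09:15–10:00, 12:45–13:30, 18:15–20:15.
Alice ∩ Uma ∩ Rania ∩ Jamal: 09:15–10:00, 12:45–13:30, 18:15–20:15.
Total common minutes: 45 + 45 + 120 = 210.

210 minutes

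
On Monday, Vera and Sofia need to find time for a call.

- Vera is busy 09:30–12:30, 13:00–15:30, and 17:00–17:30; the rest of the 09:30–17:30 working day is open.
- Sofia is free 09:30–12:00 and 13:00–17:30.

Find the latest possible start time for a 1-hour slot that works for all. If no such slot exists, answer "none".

16:00

Vera free within 09:30–17:30: 12:30–13:00, 15:30–17:00.
Vera ∩ Sofia: 15:30–17:00.
Windows ≥ 60 min: 15:30–17:00.
Latest start in the last window 15:30–17:00 is 17:00 − 60 min = 16:00.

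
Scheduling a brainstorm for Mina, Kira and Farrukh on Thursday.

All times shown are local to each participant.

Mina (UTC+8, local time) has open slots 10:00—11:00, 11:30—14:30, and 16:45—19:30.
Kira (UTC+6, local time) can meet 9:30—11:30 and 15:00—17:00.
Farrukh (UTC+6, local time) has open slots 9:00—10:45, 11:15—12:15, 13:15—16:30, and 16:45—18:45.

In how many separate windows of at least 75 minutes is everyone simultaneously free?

2

Mina → UTC: 02:00–03:00, 03:30–06:30, 08:45–11:30.
Kira → UTC: 03:30–05:30, 09:00–11:00.
Farrukh → UTC: 03:00–04:45, 05:15–06:15, 07:15–10:30, 10:45–12:45.
Mina ∩ Kira: 03:30–05:30, 09:00–11:00.
Mina ∩ Kira ∩ Farrukh: 03:30–04:45, 05:15–05:30, 09:00–10:30, 10:45–11:00.
Windows ≥ 75 min: 03:30–04:45, 09:00–10:30.
That's 2 windows.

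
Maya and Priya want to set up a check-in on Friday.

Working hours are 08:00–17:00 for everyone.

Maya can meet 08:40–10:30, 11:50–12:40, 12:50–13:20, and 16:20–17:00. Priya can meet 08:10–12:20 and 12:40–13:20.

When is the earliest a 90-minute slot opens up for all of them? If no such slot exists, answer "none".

08:40

Maya ∩ Priya: 08:40–10:30, 11:50–12:20, 12:50–13:20.
Windows ≥ 90 min: 08:40–10:30.
Earliest such window starts at 08:40.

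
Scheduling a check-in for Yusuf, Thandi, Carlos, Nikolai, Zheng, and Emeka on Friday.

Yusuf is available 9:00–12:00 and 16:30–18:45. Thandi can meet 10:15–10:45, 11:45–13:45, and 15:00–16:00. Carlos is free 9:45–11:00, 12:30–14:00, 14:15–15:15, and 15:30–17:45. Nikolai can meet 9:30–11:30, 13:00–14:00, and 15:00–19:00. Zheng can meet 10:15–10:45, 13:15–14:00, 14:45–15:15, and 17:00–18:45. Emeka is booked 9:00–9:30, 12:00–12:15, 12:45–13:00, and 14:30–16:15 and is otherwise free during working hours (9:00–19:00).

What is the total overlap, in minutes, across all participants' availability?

30 minutes

Emeka free within 09:00–19:00: 09:30–12:00, 12:15–12:45, 13:00–14:30, 16:15–19:00.
Yusuf ∩ Thandi: 10:15–10:45, 11:45–12:00.
Yusuf ∩ Thandi ∩ Carlos: 10:15–10:45.
Yusuf ∩ Thandi ∩ Carlos ∩ Nikolai: 10:15–10:45.
Yusuf ∩ Thandi ∩ Carlos ∩ Nikolai ∩ Zheng: 10:15–10:45.
Yusuf ∩ Thandi ∩ Carlos ∩ Nikolai ∩ Zheng ∩ Emeka: 10:15–10:45.
Total common minutes: 30.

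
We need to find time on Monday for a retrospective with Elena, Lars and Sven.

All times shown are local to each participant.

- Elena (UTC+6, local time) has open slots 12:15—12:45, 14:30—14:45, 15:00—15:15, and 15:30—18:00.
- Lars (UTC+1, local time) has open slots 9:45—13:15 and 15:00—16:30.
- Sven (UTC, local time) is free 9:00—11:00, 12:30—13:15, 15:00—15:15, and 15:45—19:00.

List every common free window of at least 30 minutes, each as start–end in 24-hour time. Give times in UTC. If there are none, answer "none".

09:30–11:00

Elena → UTC: 06:15–06:45, 08:30–08:45, 09:00–09:15, 09:30–12:00.
Lars → UTC: 08:45–12:15, 14:00–15:30.
Sven → UTC: 09:00–11:00, 12:30–13:15, 15:00–15:15, 15:45–19:00.
Elena ∩ Lars: 09:00–09:15, 09:30–12:00.
Elena ∩ Lars ∩ Sven: 09:00–09:15, 09:30–11:00.
Windows ≥ 30 min: 09:30–11:00.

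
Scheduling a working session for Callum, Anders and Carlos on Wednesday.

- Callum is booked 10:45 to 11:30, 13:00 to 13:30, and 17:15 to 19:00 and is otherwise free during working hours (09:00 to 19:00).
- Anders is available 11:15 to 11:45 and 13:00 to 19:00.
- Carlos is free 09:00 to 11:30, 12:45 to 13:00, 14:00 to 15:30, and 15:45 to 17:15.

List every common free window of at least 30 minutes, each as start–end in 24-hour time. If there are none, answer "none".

Callum free within 09:00–19:00: 09:00–10:45, 11:30–13:00, 13:30–17:15.
Callum ∩ Anders: 11:30–11:45, 13:30–17:15.
Callum ∩ Anders ∩ Carlos: 14:00–15:30, 15:45–17:15.
Windows ≥ 30 min: 14:00–15:30, 15:45–17:15.

14:00–15:30, 15:45–17:15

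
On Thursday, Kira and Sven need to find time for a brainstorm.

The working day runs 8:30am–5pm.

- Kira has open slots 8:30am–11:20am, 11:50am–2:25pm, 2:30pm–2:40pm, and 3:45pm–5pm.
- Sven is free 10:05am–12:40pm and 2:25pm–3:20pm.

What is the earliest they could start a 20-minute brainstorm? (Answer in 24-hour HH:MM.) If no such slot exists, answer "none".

10:05

Kira ∩ Sven: 10:05–11:20, 11:50–12:40, 14:30–14:40.
Windows ≥ 20 min: 10:05–11:20, 11:50–12:40.
Earliest such window starts at 10:05.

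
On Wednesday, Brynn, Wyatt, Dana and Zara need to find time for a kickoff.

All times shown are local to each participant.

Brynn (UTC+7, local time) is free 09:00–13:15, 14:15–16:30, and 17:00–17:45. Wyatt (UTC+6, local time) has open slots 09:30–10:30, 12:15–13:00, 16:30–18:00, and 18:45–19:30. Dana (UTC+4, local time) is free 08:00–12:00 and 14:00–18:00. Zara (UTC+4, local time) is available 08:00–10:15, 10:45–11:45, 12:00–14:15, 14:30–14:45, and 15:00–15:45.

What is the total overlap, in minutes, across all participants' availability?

45 minutes

Brynn → UTC: 02:00–06:15, 07:15–09:30, 10:00–10:45.
Wyatt → UTC: 03:30–04:30, 06:15–07:00, 10:30–12:00, 12:45–13:30.
Dana → UTC: 04:00–08:00, 10:00–14:00.
Zara → UTC: 04:00–06:15, 06:45–07:45, 08:00–10:15, 10:30–10:45, 11:00–11:45.
Brynn ∩ Wyatt: 03:30–04:30, 10:30–10:45.
Brynn ∩ Wyatt ∩ Dana: 04:00–04:30, 10:30–10:45.
Brynn ∩ Wyatt ∩ Dana ∩ Zara: 04:00–04:30, 10:30–10:45.
Total common minutes: 30 + 15 = 45.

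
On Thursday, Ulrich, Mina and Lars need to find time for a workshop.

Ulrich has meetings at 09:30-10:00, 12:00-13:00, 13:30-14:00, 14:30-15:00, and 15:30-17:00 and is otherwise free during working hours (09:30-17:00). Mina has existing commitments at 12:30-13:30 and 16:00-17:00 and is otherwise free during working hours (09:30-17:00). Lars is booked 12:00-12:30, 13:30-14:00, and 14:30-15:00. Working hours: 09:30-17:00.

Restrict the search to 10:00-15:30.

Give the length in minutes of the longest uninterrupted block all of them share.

Ulrich free within 09:30–17:00: 10:00–12:00, 13:00–13:30, 14:00–14:30, 15:00–15:30.
Mina free within 09:30–17:00: 09:30–12:30, 13:30–16:00.
Lars free within 09:30–17:00: 09:30–12:00, 12:30–13:30, 14:00–14:30, 15:00–17:00.
Ulrich ∩ Mina: 10:00–12:00, 14:00–14:30, 15:00–15:30.
Ulrich ∩ Mina ∩ Lars: 10:00–12:00, 14:00–14:30, 15:00–15:30.
Restricted to 10:00–15:30: 10:00–12:00, 14:00–14:30, 15:00–15:30.
Common window lengths: 120, 30, 30 min; longest is 120.

120 minutes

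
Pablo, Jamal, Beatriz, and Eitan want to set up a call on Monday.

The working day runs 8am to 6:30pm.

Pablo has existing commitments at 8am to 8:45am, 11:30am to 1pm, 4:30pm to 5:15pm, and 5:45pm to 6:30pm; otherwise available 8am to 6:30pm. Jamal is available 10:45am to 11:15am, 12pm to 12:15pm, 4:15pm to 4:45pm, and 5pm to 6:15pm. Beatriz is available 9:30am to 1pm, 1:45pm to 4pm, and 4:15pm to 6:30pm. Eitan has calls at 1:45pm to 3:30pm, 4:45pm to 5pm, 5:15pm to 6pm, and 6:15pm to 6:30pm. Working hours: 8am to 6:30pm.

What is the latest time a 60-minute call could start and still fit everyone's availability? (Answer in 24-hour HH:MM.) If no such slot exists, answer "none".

Pablo free within 08:00–18:30: 08:45–11:30, 13:00–16:30, 17:15–17:45.
Eitan free within 08:00–18:30: 08:00–13:45, 15:30–16:45, 17:00–17:15, 18:00–18:15.
Pablo ∩ Jamal: 10:45–11:15, 16:15–16:30, 17:15–17:45.
Pablo ∩ Jamal ∩ Beatriz: 10:45–11:15, 16:15–16:30, 17:15–17:45.
Pablo ∩ Jamal ∩ Beatriz ∩ Eitan: 10:45–11:15, 16:15–16:30.
Windows ≥ 60 min: (none).

none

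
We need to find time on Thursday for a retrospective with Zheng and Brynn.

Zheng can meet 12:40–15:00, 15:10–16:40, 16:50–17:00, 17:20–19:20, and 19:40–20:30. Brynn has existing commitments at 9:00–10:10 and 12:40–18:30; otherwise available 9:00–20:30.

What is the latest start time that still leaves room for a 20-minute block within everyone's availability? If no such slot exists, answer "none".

20:10

Brynn free within 09:00–20:30: 10:10–12:40, 18:30–20:30.
Zheng ∩ Brynn: 18:30–19:20, 19:40–20:30.
Windows ≥ 20 min: 18:30–19:20, 19:40–20:30.
Latest start in the last window 19:40–20:30 is 20:30 − 20 min = 20:10.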